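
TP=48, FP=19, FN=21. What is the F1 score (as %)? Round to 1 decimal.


Precision = TP / (TP + FP) = 48 / 67 = 0.7164
Recall = TP / (TP + FN) = 48 / 69 = 0.6957
F1 = 2 * P * R / (P + R)
= 2 * 0.7164 * 0.6957 / (0.7164 + 0.6957)
= 0.9968 / 1.4121
= 0.7059
As percentage: 70.6%

70.6


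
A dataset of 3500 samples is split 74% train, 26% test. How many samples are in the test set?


Train samples = 3500 * 74% = 2590
Test samples = 3500 - 2590
= 910

910


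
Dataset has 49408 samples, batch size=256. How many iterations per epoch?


Iterations per epoch = dataset_size / batch_size
= 49408 / 256
= 193

193


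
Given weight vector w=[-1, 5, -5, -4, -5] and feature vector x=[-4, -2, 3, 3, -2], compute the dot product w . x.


Element-wise products:
-1 * -4 = 4
5 * -2 = -10
-5 * 3 = -15
-4 * 3 = -12
-5 * -2 = 10
Sum = 4 + -10 + -15 + -12 + 10
= -23

-23


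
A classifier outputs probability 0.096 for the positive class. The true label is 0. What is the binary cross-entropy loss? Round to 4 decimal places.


For y=0: Loss = -log(1-p)
= -log(1 - 0.096)
= -log(0.904)
= -(-0.1009)
= 0.1009

0.1009


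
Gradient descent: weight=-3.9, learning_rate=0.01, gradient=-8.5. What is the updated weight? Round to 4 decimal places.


w_new = w_old - lr * gradient
= -3.9 - 0.01 * -8.5
= -3.9 - (-0.085)
= -3.8150

-3.8150


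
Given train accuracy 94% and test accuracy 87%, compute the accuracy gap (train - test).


Gap = train_accuracy - test_accuracy
= 94 - 87
= 7%
This moderate gap may indicate mild overfitting.

7


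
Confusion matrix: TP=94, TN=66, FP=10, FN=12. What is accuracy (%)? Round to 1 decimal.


Accuracy = (TP + TN) / (TP + TN + FP + FN) * 100
= (94 + 66) / (94 + 66 + 10 + 12)
= 160 / 182
= 0.8791
= 87.9%

87.9


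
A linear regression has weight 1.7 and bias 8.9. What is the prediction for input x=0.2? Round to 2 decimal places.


y = 1.7 * 0.2 + (8.9)
= 0.34 + (8.9)
= 9.24

9.24


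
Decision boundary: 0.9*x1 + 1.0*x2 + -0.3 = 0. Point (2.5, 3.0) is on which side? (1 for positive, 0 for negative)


Compute 0.9 * 2.5 + 1.0 * 3.0 + -0.3
= 2.25 + 3.0 + -0.3
= 4.95
Since 4.95 >= 0, the point is on the positive side.

1


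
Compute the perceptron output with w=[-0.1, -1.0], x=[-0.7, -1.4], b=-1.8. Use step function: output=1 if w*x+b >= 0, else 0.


z = w . x + b
= -0.1*-0.7 + -1.0*-1.4 + -1.8
= 0.07 + 1.4 + -1.8
= 1.47 + -1.8
= -0.33
Since z = -0.33 < 0, output = 0

0


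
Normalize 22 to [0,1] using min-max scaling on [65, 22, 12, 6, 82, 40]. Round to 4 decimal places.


Min = 6, Max = 82
Range = 82 - 6 = 76
Scaled = (x - min) / (max - min)
= (22 - 6) / 76
= 16 / 76
= 0.2105

0.2105


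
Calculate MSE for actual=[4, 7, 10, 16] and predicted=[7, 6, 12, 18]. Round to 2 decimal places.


Differences: [-3, 1, -2, -2]
Squared errors: [9, 1, 4, 4]
Sum of squared errors = 18
MSE = 18 / 4 = 4.50

4.50


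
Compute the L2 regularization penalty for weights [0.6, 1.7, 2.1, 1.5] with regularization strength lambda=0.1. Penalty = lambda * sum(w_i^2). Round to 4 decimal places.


Squaring each weight:
0.6^2 = 0.36
1.7^2 = 2.89
2.1^2 = 4.41
1.5^2 = 2.25
Sum of squares = 9.91
Penalty = 0.1 * 9.91 = 0.9910

0.9910


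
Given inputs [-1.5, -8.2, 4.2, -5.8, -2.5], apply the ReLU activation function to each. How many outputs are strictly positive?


ReLU(x) = max(0, x) for each element:
ReLU(-1.5) = 0
ReLU(-8.2) = 0
ReLU(4.2) = 4.2
ReLU(-5.8) = 0
ReLU(-2.5) = 0
Active neurons (>0): 1

1


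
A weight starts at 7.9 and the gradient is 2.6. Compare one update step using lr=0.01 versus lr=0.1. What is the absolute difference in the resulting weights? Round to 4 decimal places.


With lr=0.01: w_new = 7.9 - 0.01 * 2.6 = 7.874
With lr=0.1: w_new = 7.9 - 0.1 * 2.6 = 7.64
Absolute difference = |7.874 - 7.64|
= 0.2340

0.2340


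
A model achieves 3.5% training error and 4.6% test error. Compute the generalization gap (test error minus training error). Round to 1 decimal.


Generalization gap = test_error - train_error
= 4.6 - 3.5
= 1.1%
A small gap suggests good generalization.

1.1


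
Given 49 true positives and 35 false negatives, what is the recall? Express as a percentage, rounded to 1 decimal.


Recall = TP / (TP + FN) * 100
= 49 / (49 + 35)
= 49 / 84
= 0.5833
= 58.3%

58.3


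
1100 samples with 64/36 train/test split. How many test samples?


Train samples = 1100 * 64% = 704
Test samples = 1100 - 704
= 396

396


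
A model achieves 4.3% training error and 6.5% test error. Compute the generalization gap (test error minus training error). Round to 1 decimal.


Generalization gap = test_error - train_error
= 6.5 - 4.3
= 2.2%
A moderate gap.

2.2


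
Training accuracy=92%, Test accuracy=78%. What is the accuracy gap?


Gap = train_accuracy - test_accuracy
= 92 - 78
= 14%
This gap suggests the model is overfitting.

14


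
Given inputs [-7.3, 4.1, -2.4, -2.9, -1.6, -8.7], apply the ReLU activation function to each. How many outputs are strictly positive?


ReLU(x) = max(0, x) for each element:
ReLU(-7.3) = 0
ReLU(4.1) = 4.1
ReLU(-2.4) = 0
ReLU(-2.9) = 0
ReLU(-1.6) = 0
ReLU(-8.7) = 0
Active neurons (>0): 1

1


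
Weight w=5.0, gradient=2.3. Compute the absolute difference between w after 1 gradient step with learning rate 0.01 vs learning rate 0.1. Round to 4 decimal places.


With lr=0.01: w_new = 5.0 - 0.01 * 2.3 = 4.977
With lr=0.1: w_new = 5.0 - 0.1 * 2.3 = 4.77
Absolute difference = |4.977 - 4.77|
= 0.2070

0.2070


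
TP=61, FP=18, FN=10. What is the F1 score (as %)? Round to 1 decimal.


Precision = TP / (TP + FP) = 61 / 79 = 0.7722
Recall = TP / (TP + FN) = 61 / 71 = 0.8592
F1 = 2 * P * R / (P + R)
= 2 * 0.7722 * 0.8592 / (0.7722 + 0.8592)
= 1.3268 / 1.6313
= 0.8133
As percentage: 81.3%

81.3


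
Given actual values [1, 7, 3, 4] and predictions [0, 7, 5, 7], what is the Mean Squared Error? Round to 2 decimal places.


Differences: [1, 0, -2, -3]
Squared errors: [1, 0, 4, 9]
Sum of squared errors = 14
MSE = 14 / 4 = 3.50

3.50


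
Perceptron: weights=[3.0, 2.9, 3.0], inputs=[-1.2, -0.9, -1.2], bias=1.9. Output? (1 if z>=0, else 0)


z = w . x + b
= 3.0*-1.2 + 2.9*-0.9 + 3.0*-1.2 + 1.9
= -3.6 + -2.61 + -3.6 + 1.9
= -9.81 + 1.9
= -7.91
Since z = -7.91 < 0, output = 0

0


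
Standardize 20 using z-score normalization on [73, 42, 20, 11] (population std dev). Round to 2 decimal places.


Mean = (73 + 42 + 20 + 11) / 4 = 36.5
Variance = sum((x_i - mean)^2) / n = 571.25
Std = sqrt(571.25) = 23.9008
Z = (x - mean) / std
= (20 - 36.5) / 23.9008
= -16.5 / 23.9008
= -0.69

-0.69


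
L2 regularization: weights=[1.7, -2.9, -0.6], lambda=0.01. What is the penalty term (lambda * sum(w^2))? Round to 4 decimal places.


Squaring each weight:
1.7^2 = 2.89
(-2.9)^2 = 8.41
(-0.6)^2 = 0.36
Sum of squares = 11.66
Penalty = 0.01 * 11.66 = 0.1166

0.1166


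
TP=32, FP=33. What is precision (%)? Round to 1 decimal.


Precision = TP / (TP + FP) * 100
= 32 / (32 + 33)
= 32 / 65
= 0.4923
= 49.2%

49.2


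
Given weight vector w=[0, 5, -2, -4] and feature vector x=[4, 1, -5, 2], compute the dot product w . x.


Element-wise products:
0 * 4 = 0
5 * 1 = 5
-2 * -5 = 10
-4 * 2 = -8
Sum = 0 + 5 + 10 + -8
= 7

7


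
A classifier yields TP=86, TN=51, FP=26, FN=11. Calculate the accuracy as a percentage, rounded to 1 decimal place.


Accuracy = (TP + TN) / (TP + TN + FP + FN) * 100
= (86 + 51) / (86 + 51 + 26 + 11)
= 137 / 174
= 0.7874
= 78.7%

78.7


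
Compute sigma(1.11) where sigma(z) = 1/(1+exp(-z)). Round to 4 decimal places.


sigmoid(z) = 1 / (1 + exp(-z))
exp(-(1.11)) = exp(-1.11) = 0.3296
1 + 0.3296 = 1.3296
1 / 1.3296 = 0.7521

0.7521


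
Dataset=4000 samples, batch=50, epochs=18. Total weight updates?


Iterations per epoch = 4000 / 50 = 80
Total updates = iterations_per_epoch * epochs
= 80 * 18
= 1440

1440


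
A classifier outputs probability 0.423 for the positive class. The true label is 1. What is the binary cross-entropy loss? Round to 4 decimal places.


For y=1: Loss = -log(p)
= -log(0.423)
= -(-0.8604)
= 0.8604

0.8604


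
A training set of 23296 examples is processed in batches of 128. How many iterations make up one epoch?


Iterations per epoch = dataset_size / batch_size
= 23296 / 128
= 182

182


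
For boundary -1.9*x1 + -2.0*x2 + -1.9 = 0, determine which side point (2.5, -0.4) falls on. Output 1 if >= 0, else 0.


Compute -1.9 * 2.5 + -2.0 * -0.4 + -1.9
= -4.75 + 0.8 + -1.9
= -5.85
Since -5.85 < 0, the point is on the negative side.

0


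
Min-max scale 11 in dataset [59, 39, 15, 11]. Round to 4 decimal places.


Min = 11, Max = 59
Range = 59 - 11 = 48
Scaled = (x - min) / (max - min)
= (11 - 11) / 48
= 0 / 48
= 0.0000

0.0000


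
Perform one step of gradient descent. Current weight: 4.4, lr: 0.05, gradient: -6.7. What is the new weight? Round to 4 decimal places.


w_new = w_old - lr * gradient
= 4.4 - 0.05 * -6.7
= 4.4 - (-0.335)
= 4.7350

4.7350


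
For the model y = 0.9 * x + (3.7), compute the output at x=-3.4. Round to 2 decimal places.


y = 0.9 * -3.4 + (3.7)
= -3.06 + (3.7)
= 0.64

0.64


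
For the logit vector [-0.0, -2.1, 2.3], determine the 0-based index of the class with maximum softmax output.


Softmax is a monotonic transformation, so it preserves the argmax.
We need to find the index of the maximum logit.
Index 0: -0.0
Index 1: -2.1
Index 2: 2.3
Maximum logit = 2.3 at index 2

2


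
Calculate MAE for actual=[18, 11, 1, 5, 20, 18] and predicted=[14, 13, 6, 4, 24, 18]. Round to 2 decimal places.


Absolute errors: [4, 2, 5, 1, 4, 0]
Sum of absolute errors = 16
MAE = 16 / 6 = 2.67

2.67


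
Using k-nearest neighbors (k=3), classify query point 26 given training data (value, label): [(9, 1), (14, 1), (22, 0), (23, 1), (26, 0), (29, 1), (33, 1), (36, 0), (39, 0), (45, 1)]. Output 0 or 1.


Distances from query 26:
Point 26 (class 0): distance = 0
Point 23 (class 1): distance = 3
Point 29 (class 1): distance = 3
K=3 nearest neighbors: classes = [0, 1, 1]
Votes for class 1: 2 / 3
Majority vote => class 1

1


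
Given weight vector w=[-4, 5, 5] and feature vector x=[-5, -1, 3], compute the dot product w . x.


Element-wise products:
-4 * -5 = 20
5 * -1 = -5
5 * 3 = 15
Sum = 20 + -5 + 15
= 30

30


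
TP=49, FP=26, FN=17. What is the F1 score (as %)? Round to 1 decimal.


Precision = TP / (TP + FP) = 49 / 75 = 0.6533
Recall = TP / (TP + FN) = 49 / 66 = 0.7424
F1 = 2 * P * R / (P + R)
= 2 * 0.6533 * 0.7424 / (0.6533 + 0.7424)
= 0.9701 / 1.3958
= 0.695
As percentage: 69.5%

69.5


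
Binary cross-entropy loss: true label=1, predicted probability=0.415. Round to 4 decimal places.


For y=1: Loss = -log(p)
= -log(0.415)
= -(-0.8795)
= 0.8795

0.8795


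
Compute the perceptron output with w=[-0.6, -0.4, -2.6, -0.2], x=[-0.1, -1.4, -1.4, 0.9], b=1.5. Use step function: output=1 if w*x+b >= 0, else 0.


z = w . x + b
= -0.6*-0.1 + -0.4*-1.4 + -2.6*-1.4 + -0.2*0.9 + 1.5
= 0.06 + 0.56 + 3.64 + -0.18 + 1.5
= 4.08 + 1.5
= 5.58
Since z = 5.58 >= 0, output = 1

1


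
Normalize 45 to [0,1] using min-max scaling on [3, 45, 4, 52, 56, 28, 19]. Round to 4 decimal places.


Min = 3, Max = 56
Range = 56 - 3 = 53
Scaled = (x - min) / (max - min)
= (45 - 3) / 53
= 42 / 53
= 0.7925

0.7925


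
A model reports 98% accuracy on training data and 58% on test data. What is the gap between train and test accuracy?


Gap = train_accuracy - test_accuracy
= 98 - 58
= 40%
This large gap strongly indicates overfitting.

40


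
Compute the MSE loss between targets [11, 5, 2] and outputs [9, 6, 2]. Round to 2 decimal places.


Differences: [2, -1, 0]
Squared errors: [4, 1, 0]
Sum of squared errors = 5
MSE = 5 / 3 = 1.67

1.67


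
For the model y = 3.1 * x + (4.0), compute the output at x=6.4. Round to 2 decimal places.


y = 3.1 * 6.4 + (4.0)
= 19.84 + (4.0)
= 23.84

23.84


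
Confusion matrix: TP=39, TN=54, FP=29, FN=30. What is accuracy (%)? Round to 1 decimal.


Accuracy = (TP + TN) / (TP + TN + FP + FN) * 100
= (39 + 54) / (39 + 54 + 29 + 30)
= 93 / 152
= 0.6118
= 61.2%

61.2


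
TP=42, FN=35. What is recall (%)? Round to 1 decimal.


Recall = TP / (TP + FN) * 100
= 42 / (42 + 35)
= 42 / 77
= 0.5455
= 54.5%

54.5


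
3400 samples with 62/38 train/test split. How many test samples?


Train samples = 3400 * 62% = 2108
Test samples = 3400 - 2108
= 1292

1292


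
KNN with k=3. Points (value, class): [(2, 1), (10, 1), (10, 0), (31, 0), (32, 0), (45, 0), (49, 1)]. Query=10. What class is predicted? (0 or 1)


Distances from query 10:
Point 10 (class 0): distance = 0
Point 10 (class 1): distance = 0
Point 2 (class 1): distance = 8
K=3 nearest neighbors: classes = [0, 1, 1]
Votes for class 1: 2 / 3
Majority vote => class 1

1


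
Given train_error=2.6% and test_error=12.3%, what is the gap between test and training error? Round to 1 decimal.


Generalization gap = test_error - train_error
= 12.3 - 2.6
= 9.7%
A moderate gap.

9.7


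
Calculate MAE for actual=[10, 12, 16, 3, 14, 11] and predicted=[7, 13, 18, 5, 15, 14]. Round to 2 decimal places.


Absolute errors: [3, 1, 2, 2, 1, 3]
Sum of absolute errors = 12
MAE = 12 / 6 = 2.00

2.00


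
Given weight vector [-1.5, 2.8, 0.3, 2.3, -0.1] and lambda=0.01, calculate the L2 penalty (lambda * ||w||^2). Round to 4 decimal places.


Squaring each weight:
(-1.5)^2 = 2.25
2.8^2 = 7.84
0.3^2 = 0.09
2.3^2 = 5.29
(-0.1)^2 = 0.01
Sum of squares = 15.48
Penalty = 0.01 * 15.48 = 0.1548

0.1548


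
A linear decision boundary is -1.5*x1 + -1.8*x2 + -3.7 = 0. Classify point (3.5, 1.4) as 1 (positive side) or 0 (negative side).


Compute -1.5 * 3.5 + -1.8 * 1.4 + -3.7
= -5.25 + -2.52 + -3.7
= -11.47
Since -11.47 < 0, the point is on the negative side.

0


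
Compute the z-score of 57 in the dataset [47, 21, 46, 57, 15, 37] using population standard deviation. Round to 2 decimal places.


Mean = (47 + 21 + 46 + 57 + 15 + 37) / 6 = 37.1667
Variance = sum((x_i - mean)^2) / n = 220.1389
Std = sqrt(220.1389) = 14.8371
Z = (x - mean) / std
= (57 - 37.1667) / 14.8371
= 19.8333 / 14.8371
= 1.34

1.34


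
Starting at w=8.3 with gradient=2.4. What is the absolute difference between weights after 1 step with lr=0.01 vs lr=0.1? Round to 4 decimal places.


With lr=0.01: w_new = 8.3 - 0.01 * 2.4 = 8.276
With lr=0.1: w_new = 8.3 - 0.1 * 2.4 = 8.06
Absolute difference = |8.276 - 8.06|
= 0.2160

0.2160


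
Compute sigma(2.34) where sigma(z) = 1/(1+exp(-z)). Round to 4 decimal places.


sigmoid(z) = 1 / (1 + exp(-z))
exp(-(2.34)) = exp(-2.34) = 0.0963
1 + 0.0963 = 1.0963
1 / 1.0963 = 0.9121

0.9121


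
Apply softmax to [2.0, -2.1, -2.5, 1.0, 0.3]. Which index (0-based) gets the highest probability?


Softmax is a monotonic transformation, so it preserves the argmax.
We need to find the index of the maximum logit.
Index 0: 2.0
Index 1: -2.1
Index 2: -2.5
Index 3: 1.0
Index 4: 0.3
Maximum logit = 2.0 at index 0

0


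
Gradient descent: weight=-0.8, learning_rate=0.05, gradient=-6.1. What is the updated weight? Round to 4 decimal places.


w_new = w_old - lr * gradient
= -0.8 - 0.05 * -6.1
= -0.8 - (-0.305)
= -0.4950

-0.4950


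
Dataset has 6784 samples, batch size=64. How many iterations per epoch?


Iterations per epoch = dataset_size / batch_size
= 6784 / 64
= 106

106


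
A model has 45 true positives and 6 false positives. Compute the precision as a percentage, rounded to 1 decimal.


Precision = TP / (TP + FP) * 100
= 45 / (45 + 6)
= 45 / 51
= 0.8824
= 88.2%

88.2


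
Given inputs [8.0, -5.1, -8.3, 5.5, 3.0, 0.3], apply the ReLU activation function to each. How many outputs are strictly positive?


ReLU(x) = max(0, x) for each element:
ReLU(8.0) = 8.0
ReLU(-5.1) = 0
ReLU(-8.3) = 0
ReLU(5.5) = 5.5
ReLU(3.0) = 3.0
ReLU(0.3) = 0.3
Active neurons (>0): 4

4


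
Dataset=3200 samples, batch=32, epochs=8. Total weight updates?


Iterations per epoch = 3200 / 32 = 100
Total updates = iterations_per_epoch * epochs
= 100 * 8
= 800

800


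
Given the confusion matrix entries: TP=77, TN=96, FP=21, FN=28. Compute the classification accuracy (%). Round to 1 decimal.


Accuracy = (TP + TN) / (TP + TN + FP + FN) * 100
= (77 + 96) / (77 + 96 + 21 + 28)
= 173 / 222
= 0.7793
= 77.9%

77.9


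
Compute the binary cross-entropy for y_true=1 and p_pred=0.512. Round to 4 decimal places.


For y=1: Loss = -log(p)
= -log(0.512)
= -(-0.6694)
= 0.6694

0.6694


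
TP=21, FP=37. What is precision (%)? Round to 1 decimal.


Precision = TP / (TP + FP) * 100
= 21 / (21 + 37)
= 21 / 58
= 0.3621
= 36.2%

36.2


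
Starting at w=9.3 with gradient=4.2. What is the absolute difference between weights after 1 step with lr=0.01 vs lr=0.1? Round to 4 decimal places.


With lr=0.01: w_new = 9.3 - 0.01 * 4.2 = 9.258
With lr=0.1: w_new = 9.3 - 0.1 * 4.2 = 8.88
Absolute difference = |9.258 - 8.88|
= 0.3780

0.3780


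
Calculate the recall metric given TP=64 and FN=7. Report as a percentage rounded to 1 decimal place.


Recall = TP / (TP + FN) * 100
= 64 / (64 + 7)
= 64 / 71
= 0.9014
= 90.1%

90.1


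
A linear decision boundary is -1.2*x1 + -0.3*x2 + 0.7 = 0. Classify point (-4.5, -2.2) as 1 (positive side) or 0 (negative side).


Compute -1.2 * -4.5 + -0.3 * -2.2 + 0.7
= 5.4 + 0.66 + 0.7
= 6.76
Since 6.76 >= 0, the point is on the positive side.

1


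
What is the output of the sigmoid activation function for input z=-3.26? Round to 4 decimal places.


sigmoid(z) = 1 / (1 + exp(-z))
exp(-(-3.26)) = exp(3.26) = 26.0495
1 + 26.0495 = 27.0495
1 / 27.0495 = 0.0370

0.0370


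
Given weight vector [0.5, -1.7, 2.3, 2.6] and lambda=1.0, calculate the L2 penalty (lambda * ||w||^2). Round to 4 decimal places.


Squaring each weight:
0.5^2 = 0.25
(-1.7)^2 = 2.89
2.3^2 = 5.29
2.6^2 = 6.76
Sum of squares = 15.19
Penalty = 1.0 * 15.19 = 15.1900

15.1900


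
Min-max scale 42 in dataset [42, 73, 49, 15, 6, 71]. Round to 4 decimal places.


Min = 6, Max = 73
Range = 73 - 6 = 67
Scaled = (x - min) / (max - min)
= (42 - 6) / 67
= 36 / 67
= 0.5373

0.5373


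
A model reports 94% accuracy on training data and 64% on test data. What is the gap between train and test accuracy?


Gap = train_accuracy - test_accuracy
= 94 - 64
= 30%
This large gap strongly indicates overfitting.

30


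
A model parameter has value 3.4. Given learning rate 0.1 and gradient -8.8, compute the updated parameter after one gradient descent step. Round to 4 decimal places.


w_new = w_old - lr * gradient
= 3.4 - 0.1 * -8.8
= 3.4 - (-0.88)
= 4.2800

4.2800


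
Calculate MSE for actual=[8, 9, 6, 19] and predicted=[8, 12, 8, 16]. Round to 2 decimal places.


Differences: [0, -3, -2, 3]
Squared errors: [0, 9, 4, 9]
Sum of squared errors = 22
MSE = 22 / 4 = 5.50

5.50


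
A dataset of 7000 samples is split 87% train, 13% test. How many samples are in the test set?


Train samples = 7000 * 87% = 6090
Test samples = 7000 - 6090
= 910

910


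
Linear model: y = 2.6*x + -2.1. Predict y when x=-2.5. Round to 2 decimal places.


y = 2.6 * -2.5 + (-2.1)
= -6.5 + (-2.1)
= -8.60

-8.60


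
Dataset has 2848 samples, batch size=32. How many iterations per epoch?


Iterations per epoch = dataset_size / batch_size
= 2848 / 32
= 89

89


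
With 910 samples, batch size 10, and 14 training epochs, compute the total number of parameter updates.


Iterations per epoch = 910 / 10 = 91
Total updates = iterations_per_epoch * epochs
= 91 * 14
= 1274

1274


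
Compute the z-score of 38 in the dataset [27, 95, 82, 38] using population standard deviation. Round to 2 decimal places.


Mean = (27 + 95 + 82 + 38) / 4 = 60.5
Variance = sum((x_i - mean)^2) / n = 820.25
Std = sqrt(820.25) = 28.64
Z = (x - mean) / std
= (38 - 60.5) / 28.64
= -22.5 / 28.64
= -0.79

-0.79


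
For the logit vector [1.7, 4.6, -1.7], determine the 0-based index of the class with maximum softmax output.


Softmax is a monotonic transformation, so it preserves the argmax.
We need to find the index of the maximum logit.
Index 0: 1.7
Index 1: 4.6
Index 2: -1.7
Maximum logit = 4.6 at index 1

1


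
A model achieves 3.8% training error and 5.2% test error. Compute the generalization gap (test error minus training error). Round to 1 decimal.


Generalization gap = test_error - train_error
= 5.2 - 3.8
= 1.4%
A small gap suggests good generalization.

1.4


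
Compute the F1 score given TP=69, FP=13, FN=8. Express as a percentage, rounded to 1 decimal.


Precision = TP / (TP + FP) = 69 / 82 = 0.8415
Recall = TP / (TP + FN) = 69 / 77 = 0.8961
F1 = 2 * P * R / (P + R)
= 2 * 0.8415 * 0.8961 / (0.8415 + 0.8961)
= 1.5081 / 1.7376
= 0.8679
As percentage: 86.8%

86.8


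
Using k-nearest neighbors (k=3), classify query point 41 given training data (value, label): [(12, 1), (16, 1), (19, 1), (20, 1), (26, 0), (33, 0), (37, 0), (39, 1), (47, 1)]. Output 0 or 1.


Distances from query 41:
Point 39 (class 1): distance = 2
Point 37 (class 0): distance = 4
Point 47 (class 1): distance = 6
K=3 nearest neighbors: classes = [1, 0, 1]
Votes for class 1: 2 / 3
Majority vote => class 1

1


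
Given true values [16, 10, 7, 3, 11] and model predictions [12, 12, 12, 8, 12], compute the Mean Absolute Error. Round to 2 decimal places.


Absolute errors: [4, 2, 5, 5, 1]
Sum of absolute errors = 17
MAE = 17 / 5 = 3.40

3.40


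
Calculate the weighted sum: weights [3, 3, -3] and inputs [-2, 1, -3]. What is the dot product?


Element-wise products:
3 * -2 = -6
3 * 1 = 3
-3 * -3 = 9
Sum = -6 + 3 + 9
= 6

6


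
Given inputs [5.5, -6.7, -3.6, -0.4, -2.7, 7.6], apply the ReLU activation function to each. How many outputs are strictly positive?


ReLU(x) = max(0, x) for each element:
ReLU(5.5) = 5.5
ReLU(-6.7) = 0
ReLU(-3.6) = 0
ReLU(-0.4) = 0
ReLU(-2.7) = 0
ReLU(7.6) = 7.6
Active neurons (>0): 2

2


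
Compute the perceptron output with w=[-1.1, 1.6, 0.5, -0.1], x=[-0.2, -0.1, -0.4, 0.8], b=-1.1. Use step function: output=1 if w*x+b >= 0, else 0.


z = w . x + b
= -1.1*-0.2 + 1.6*-0.1 + 0.5*-0.4 + -0.1*0.8 + -1.1
= 0.22 + -0.16 + -0.2 + -0.08 + -1.1
= -0.22 + -1.1
= -1.32
Since z = -1.32 < 0, output = 0

0


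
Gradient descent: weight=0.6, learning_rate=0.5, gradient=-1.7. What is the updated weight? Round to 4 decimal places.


w_new = w_old - lr * gradient
= 0.6 - 0.5 * -1.7
= 0.6 - (-0.85)
= 1.4500

1.4500


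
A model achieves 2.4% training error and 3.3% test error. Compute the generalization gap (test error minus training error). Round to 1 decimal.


Generalization gap = test_error - train_error
= 3.3 - 2.4
= 0.9%
A small gap suggests good generalization.

0.9


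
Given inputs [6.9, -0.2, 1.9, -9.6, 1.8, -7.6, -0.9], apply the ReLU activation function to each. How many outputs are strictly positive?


ReLU(x) = max(0, x) for each element:
ReLU(6.9) = 6.9
ReLU(-0.2) = 0
ReLU(1.9) = 1.9
ReLU(-9.6) = 0
ReLU(1.8) = 1.8
ReLU(-7.6) = 0
ReLU(-0.9) = 0
Active neurons (>0): 3

3


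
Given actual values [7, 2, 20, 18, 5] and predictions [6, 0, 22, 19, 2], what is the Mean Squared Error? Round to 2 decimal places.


Differences: [1, 2, -2, -1, 3]
Squared errors: [1, 4, 4, 1, 9]
Sum of squared errors = 19
MSE = 19 / 5 = 3.80

3.80


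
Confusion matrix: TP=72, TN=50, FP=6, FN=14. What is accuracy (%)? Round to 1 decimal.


Accuracy = (TP + TN) / (TP + TN + FP + FN) * 100
= (72 + 50) / (72 + 50 + 6 + 14)
= 122 / 142
= 0.8592
= 85.9%

85.9


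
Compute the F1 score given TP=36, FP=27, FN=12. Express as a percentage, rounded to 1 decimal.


Precision = TP / (TP + FP) = 36 / 63 = 0.5714
Recall = TP / (TP + FN) = 36 / 48 = 0.75
F1 = 2 * P * R / (P + R)
= 2 * 0.5714 * 0.75 / (0.5714 + 0.75)
= 0.8571 / 1.3214
= 0.6486
As percentage: 64.9%

64.9


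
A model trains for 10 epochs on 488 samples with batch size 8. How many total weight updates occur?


Iterations per epoch = 488 / 8 = 61
Total updates = iterations_per_epoch * epochs
= 61 * 10
= 610

610


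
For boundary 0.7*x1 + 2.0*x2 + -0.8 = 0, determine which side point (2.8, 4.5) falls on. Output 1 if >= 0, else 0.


Compute 0.7 * 2.8 + 2.0 * 4.5 + -0.8
= 1.96 + 9.0 + -0.8
= 10.16
Since 10.16 >= 0, the point is on the positive side.

1


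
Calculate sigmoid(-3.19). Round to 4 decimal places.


sigmoid(z) = 1 / (1 + exp(-z))
exp(-(-3.19)) = exp(3.19) = 24.2884
1 + 24.2884 = 25.2884
1 / 25.2884 = 0.0395

0.0395


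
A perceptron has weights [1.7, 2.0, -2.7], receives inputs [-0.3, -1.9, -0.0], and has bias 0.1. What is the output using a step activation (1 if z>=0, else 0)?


z = w . x + b
= 1.7*-0.3 + 2.0*-1.9 + -2.7*-0.0 + 0.1
= -0.51 + -3.8 + 0.0 + 0.1
= -4.31 + 0.1
= -4.21
Since z = -4.21 < 0, output = 0

0


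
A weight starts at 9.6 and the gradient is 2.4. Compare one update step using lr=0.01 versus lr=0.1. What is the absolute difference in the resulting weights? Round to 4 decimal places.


With lr=0.01: w_new = 9.6 - 0.01 * 2.4 = 9.576
With lr=0.1: w_new = 9.6 - 0.1 * 2.4 = 9.36
Absolute difference = |9.576 - 9.36|
= 0.2160

0.2160


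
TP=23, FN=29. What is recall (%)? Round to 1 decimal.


Recall = TP / (TP + FN) * 100
= 23 / (23 + 29)
= 23 / 52
= 0.4423
= 44.2%

44.2


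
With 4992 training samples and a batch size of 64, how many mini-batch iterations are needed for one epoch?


Iterations per epoch = dataset_size / batch_size
= 4992 / 64
= 78

78


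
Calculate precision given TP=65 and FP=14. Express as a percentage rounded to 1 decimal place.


Precision = TP / (TP + FP) * 100
= 65 / (65 + 14)
= 65 / 79
= 0.8228
= 82.3%

82.3


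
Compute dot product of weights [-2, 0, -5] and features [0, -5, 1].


Element-wise products:
-2 * 0 = 0
0 * -5 = 0
-5 * 1 = -5
Sum = 0 + 0 + -5
= -5

-5


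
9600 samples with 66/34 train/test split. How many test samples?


Train samples = 9600 * 66% = 6336
Test samples = 9600 - 6336
= 3264

3264


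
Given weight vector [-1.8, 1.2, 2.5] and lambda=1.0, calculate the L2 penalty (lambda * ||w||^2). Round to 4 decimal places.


Squaring each weight:
(-1.8)^2 = 3.24
1.2^2 = 1.44
2.5^2 = 6.25
Sum of squares = 10.93
Penalty = 1.0 * 10.93 = 10.9300

10.9300


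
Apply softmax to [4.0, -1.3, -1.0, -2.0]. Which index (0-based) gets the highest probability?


Softmax is a monotonic transformation, so it preserves the argmax.
We need to find the index of the maximum logit.
Index 0: 4.0
Index 1: -1.3
Index 2: -1.0
Index 3: -2.0
Maximum logit = 4.0 at index 0

0


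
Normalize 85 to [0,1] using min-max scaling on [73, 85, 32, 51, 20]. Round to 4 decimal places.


Min = 20, Max = 85
Range = 85 - 20 = 65
Scaled = (x - min) / (max - min)
= (85 - 20) / 65
= 65 / 65
= 1.0000

1.0000


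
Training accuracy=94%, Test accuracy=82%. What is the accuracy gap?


Gap = train_accuracy - test_accuracy
= 94 - 82
= 12%
This gap suggests the model is overfitting.

12


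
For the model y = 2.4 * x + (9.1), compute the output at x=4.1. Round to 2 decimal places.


y = 2.4 * 4.1 + (9.1)
= 9.84 + (9.1)
= 18.94

18.94


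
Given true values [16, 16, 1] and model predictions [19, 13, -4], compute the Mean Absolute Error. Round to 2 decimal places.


Absolute errors: [3, 3, 5]
Sum of absolute errors = 11
MAE = 11 / 3 = 3.67

3.67


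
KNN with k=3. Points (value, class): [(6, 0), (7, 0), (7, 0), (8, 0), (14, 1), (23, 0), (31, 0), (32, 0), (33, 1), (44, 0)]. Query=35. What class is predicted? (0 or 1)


Distances from query 35:
Point 33 (class 1): distance = 2
Point 32 (class 0): distance = 3
Point 31 (class 0): distance = 4
K=3 nearest neighbors: classes = [1, 0, 0]
Votes for class 1: 1 / 3
Majority vote => class 0

0


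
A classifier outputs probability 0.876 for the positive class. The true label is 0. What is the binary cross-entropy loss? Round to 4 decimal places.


For y=0: Loss = -log(1-p)
= -log(1 - 0.876)
= -log(0.124)
= -(-2.0875)
= 2.0875

2.0875


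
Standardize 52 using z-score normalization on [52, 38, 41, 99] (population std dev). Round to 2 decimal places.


Mean = (52 + 38 + 41 + 99) / 4 = 57.5
Variance = sum((x_i - mean)^2) / n = 601.25
Std = sqrt(601.25) = 24.5204
Z = (x - mean) / std
= (52 - 57.5) / 24.5204
= -5.5 / 24.5204
= -0.22

-0.22


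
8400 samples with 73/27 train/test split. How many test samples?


Train samples = 8400 * 73% = 6132
Test samples = 8400 - 6132
= 2268

2268


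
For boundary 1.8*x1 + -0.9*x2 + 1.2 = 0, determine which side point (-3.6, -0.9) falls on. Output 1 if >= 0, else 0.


Compute 1.8 * -3.6 + -0.9 * -0.9 + 1.2
= -6.48 + 0.81 + 1.2
= -4.47
Since -4.47 < 0, the point is on the negative side.

0


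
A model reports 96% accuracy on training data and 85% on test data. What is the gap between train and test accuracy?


Gap = train_accuracy - test_accuracy
= 96 - 85
= 11%
This gap suggests the model is overfitting.

11


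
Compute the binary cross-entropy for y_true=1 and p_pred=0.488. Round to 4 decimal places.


For y=1: Loss = -log(p)
= -log(0.488)
= -(-0.7174)
= 0.7174

0.7174


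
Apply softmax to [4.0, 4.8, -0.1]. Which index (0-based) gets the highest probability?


Softmax is a monotonic transformation, so it preserves the argmax.
We need to find the index of the maximum logit.
Index 0: 4.0
Index 1: 4.8
Index 2: -0.1
Maximum logit = 4.8 at index 1

1


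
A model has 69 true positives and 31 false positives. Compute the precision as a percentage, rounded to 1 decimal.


Precision = TP / (TP + FP) * 100
= 69 / (69 + 31)
= 69 / 100
= 0.69
= 69.0%

69.0


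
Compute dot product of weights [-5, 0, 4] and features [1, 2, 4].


Element-wise products:
-5 * 1 = -5
0 * 2 = 0
4 * 4 = 16
Sum = -5 + 0 + 16
= 11

11


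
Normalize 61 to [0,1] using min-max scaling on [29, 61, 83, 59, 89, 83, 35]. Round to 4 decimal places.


Min = 29, Max = 89
Range = 89 - 29 = 60
Scaled = (x - min) / (max - min)
= (61 - 29) / 60
= 32 / 60
= 0.5333

0.5333


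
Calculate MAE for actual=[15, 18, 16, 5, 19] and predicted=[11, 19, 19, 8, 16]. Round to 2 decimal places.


Absolute errors: [4, 1, 3, 3, 3]
Sum of absolute errors = 14
MAE = 14 / 5 = 2.80

2.80


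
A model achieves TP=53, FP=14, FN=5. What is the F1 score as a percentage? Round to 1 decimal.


Precision = TP / (TP + FP) = 53 / 67 = 0.791
Recall = TP / (TP + FN) = 53 / 58 = 0.9138
F1 = 2 * P * R / (P + R)
= 2 * 0.791 * 0.9138 / (0.791 + 0.9138)
= 1.4457 / 1.7048
= 0.848
As percentage: 84.8%

84.8


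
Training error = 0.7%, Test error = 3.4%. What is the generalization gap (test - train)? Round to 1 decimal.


Generalization gap = test_error - train_error
= 3.4 - 0.7
= 2.7%
A moderate gap.

2.7


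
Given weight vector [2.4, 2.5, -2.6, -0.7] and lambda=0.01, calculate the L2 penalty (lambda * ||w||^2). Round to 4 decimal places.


Squaring each weight:
2.4^2 = 5.76
2.5^2 = 6.25
(-2.6)^2 = 6.76
(-0.7)^2 = 0.49
Sum of squares = 19.26
Penalty = 0.01 * 19.26 = 0.1926

0.1926


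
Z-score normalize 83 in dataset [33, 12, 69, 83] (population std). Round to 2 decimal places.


Mean = (33 + 12 + 69 + 83) / 4 = 49.25
Variance = sum((x_i - mean)^2) / n = 795.1875
Std = sqrt(795.1875) = 28.1991
Z = (x - mean) / std
= (83 - 49.25) / 28.1991
= 33.75 / 28.1991
= 1.20

1.20


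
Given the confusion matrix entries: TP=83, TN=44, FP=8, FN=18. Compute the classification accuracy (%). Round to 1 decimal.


Accuracy = (TP + TN) / (TP + TN + FP + FN) * 100
= (83 + 44) / (83 + 44 + 8 + 18)
= 127 / 153
= 0.8301
= 83.0%

83.0


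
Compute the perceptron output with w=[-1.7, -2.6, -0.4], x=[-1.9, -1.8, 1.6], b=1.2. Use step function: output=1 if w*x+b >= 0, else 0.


z = w . x + b
= -1.7*-1.9 + -2.6*-1.8 + -0.4*1.6 + 1.2
= 3.23 + 4.68 + -0.64 + 1.2
= 7.27 + 1.2
= 8.47
Since z = 8.47 >= 0, output = 1

1


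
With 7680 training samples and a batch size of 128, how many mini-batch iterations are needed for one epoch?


Iterations per epoch = dataset_size / batch_size
= 7680 / 128
= 60

60


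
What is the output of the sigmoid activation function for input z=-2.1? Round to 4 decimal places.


sigmoid(z) = 1 / (1 + exp(-z))
exp(-(-2.1)) = exp(2.1) = 8.1662
1 + 8.1662 = 9.1662
1 / 9.1662 = 0.1091

0.1091


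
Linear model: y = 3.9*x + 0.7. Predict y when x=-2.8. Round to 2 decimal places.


y = 3.9 * -2.8 + (0.7)
= -10.92 + (0.7)
= -10.22

-10.22


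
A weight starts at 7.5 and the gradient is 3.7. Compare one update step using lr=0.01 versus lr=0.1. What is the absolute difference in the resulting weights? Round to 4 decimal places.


With lr=0.01: w_new = 7.5 - 0.01 * 3.7 = 7.463
With lr=0.1: w_new = 7.5 - 0.1 * 3.7 = 7.13
Absolute difference = |7.463 - 7.13|
= 0.3330

0.3330


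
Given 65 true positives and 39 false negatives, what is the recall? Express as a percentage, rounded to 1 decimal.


Recall = TP / (TP + FN) * 100
= 65 / (65 + 39)
= 65 / 104
= 0.625
= 62.5%

62.5


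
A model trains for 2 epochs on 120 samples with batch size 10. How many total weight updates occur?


Iterations per epoch = 120 / 10 = 12
Total updates = iterations_per_epoch * epochs
= 12 * 2
= 24

24


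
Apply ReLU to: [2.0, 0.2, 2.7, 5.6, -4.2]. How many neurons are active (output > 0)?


ReLU(x) = max(0, x) for each element:
ReLU(2.0) = 2.0
ReLU(0.2) = 0.2
ReLU(2.7) = 2.7
ReLU(5.6) = 5.6
ReLU(-4.2) = 0
Active neurons (>0): 4

4


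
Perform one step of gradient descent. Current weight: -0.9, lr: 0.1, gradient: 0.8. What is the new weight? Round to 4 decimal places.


w_new = w_old - lr * gradient
= -0.9 - 0.1 * 0.8
= -0.9 - (0.08)
= -0.9800

-0.9800


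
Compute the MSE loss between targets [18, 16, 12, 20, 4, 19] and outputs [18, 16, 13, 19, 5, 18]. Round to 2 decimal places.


Differences: [0, 0, -1, 1, -1, 1]
Squared errors: [0, 0, 1, 1, 1, 1]
Sum of squared errors = 4
MSE = 4 / 6 = 0.67

0.67


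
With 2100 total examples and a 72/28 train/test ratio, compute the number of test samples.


Train samples = 2100 * 72% = 1512
Test samples = 2100 - 1512
= 588

588


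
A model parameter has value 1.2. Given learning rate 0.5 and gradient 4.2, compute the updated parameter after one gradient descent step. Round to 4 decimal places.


w_new = w_old - lr * gradient
= 1.2 - 0.5 * 4.2
= 1.2 - (2.1)
= -0.9000

-0.9000


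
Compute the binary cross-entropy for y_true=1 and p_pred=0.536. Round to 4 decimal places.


For y=1: Loss = -log(p)
= -log(0.536)
= -(-0.6236)
= 0.6236

0.6236


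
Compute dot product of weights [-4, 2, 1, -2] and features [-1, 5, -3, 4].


Element-wise products:
-4 * -1 = 4
2 * 5 = 10
1 * -3 = -3
-2 * 4 = -8
Sum = 4 + 10 + -3 + -8
= 3

3


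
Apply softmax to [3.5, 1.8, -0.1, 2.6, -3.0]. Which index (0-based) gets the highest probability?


Softmax is a monotonic transformation, so it preserves the argmax.
We need to find the index of the maximum logit.
Index 0: 3.5
Index 1: 1.8
Index 2: -0.1
Index 3: 2.6
Index 4: -3.0
Maximum logit = 3.5 at index 0

0


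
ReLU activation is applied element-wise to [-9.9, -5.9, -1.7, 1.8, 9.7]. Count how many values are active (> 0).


ReLU(x) = max(0, x) for each element:
ReLU(-9.9) = 0
ReLU(-5.9) = 0
ReLU(-1.7) = 0
ReLU(1.8) = 1.8
ReLU(9.7) = 9.7
Active neurons (>0): 2

2


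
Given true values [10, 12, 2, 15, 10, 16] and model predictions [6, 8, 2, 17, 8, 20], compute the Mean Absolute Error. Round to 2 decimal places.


Absolute errors: [4, 4, 0, 2, 2, 4]
Sum of absolute errors = 16
MAE = 16 / 6 = 2.67

2.67


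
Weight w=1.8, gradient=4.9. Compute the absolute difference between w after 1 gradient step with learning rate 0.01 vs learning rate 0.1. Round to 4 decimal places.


With lr=0.01: w_new = 1.8 - 0.01 * 4.9 = 1.751
With lr=0.1: w_new = 1.8 - 0.1 * 4.9 = 1.31
Absolute difference = |1.751 - 1.31|
= 0.4410

0.4410


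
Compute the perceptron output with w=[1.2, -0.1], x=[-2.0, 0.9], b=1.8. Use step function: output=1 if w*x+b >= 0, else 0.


z = w . x + b
= 1.2*-2.0 + -0.1*0.9 + 1.8
= -2.4 + -0.09 + 1.8
= -2.49 + 1.8
= -0.69
Since z = -0.69 < 0, output = 0

0


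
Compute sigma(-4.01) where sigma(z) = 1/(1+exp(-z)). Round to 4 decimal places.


sigmoid(z) = 1 / (1 + exp(-z))
exp(-(-4.01)) = exp(4.01) = 55.1469
1 + 55.1469 = 56.1469
1 / 56.1469 = 0.0178

0.0178


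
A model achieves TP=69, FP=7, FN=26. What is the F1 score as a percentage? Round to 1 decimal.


Precision = TP / (TP + FP) = 69 / 76 = 0.9079
Recall = TP / (TP + FN) = 69 / 95 = 0.7263
F1 = 2 * P * R / (P + R)
= 2 * 0.9079 * 0.7263 / (0.9079 + 0.7263)
= 1.3188 / 1.6342
= 0.807
As percentage: 80.7%

80.7


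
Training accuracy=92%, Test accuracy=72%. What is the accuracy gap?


Gap = train_accuracy - test_accuracy
= 92 - 72
= 20%
This gap suggests the model is overfitting.

20


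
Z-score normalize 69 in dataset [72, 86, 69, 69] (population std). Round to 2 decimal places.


Mean = (72 + 86 + 69 + 69) / 4 = 74.0
Variance = sum((x_i - mean)^2) / n = 49.5
Std = sqrt(49.5) = 7.0356
Z = (x - mean) / std
= (69 - 74.0) / 7.0356
= -5.0 / 7.0356
= -0.71

-0.71


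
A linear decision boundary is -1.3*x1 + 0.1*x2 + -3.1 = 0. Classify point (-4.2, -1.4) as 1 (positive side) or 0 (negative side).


Compute -1.3 * -4.2 + 0.1 * -1.4 + -3.1
= 5.46 + -0.14 + -3.1
= 2.22
Since 2.22 >= 0, the point is on the positive side.

1


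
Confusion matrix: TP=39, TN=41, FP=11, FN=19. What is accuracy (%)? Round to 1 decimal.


Accuracy = (TP + TN) / (TP + TN + FP + FN) * 100
= (39 + 41) / (39 + 41 + 11 + 19)
= 80 / 110
= 0.7273
= 72.7%

72.7


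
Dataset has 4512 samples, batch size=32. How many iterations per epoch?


Iterations per epoch = dataset_size / batch_size
= 4512 / 32
= 141

141


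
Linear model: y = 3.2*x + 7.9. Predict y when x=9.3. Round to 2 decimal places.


y = 3.2 * 9.3 + (7.9)
= 29.76 + (7.9)
= 37.66

37.66


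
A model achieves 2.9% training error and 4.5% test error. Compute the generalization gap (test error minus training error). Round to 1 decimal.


Generalization gap = test_error - train_error
= 4.5 - 2.9
= 1.6%
A small gap suggests good generalization.

1.6


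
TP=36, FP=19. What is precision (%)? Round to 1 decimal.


Precision = TP / (TP + FP) * 100
= 36 / (36 + 19)
= 36 / 55
= 0.6545
= 65.5%

65.5


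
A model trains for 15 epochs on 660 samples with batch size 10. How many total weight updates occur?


Iterations per epoch = 660 / 10 = 66
Total updates = iterations_per_epoch * epochs
= 66 * 15
= 990

990


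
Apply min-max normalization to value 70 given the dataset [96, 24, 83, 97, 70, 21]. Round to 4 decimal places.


Min = 21, Max = 97
Range = 97 - 21 = 76
Scaled = (x - min) / (max - min)
= (70 - 21) / 76
= 49 / 76
= 0.6447

0.6447


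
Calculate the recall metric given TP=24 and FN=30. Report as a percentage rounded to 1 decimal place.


Recall = TP / (TP + FN) * 100
= 24 / (24 + 30)
= 24 / 54
= 0.4444
= 44.4%

44.4


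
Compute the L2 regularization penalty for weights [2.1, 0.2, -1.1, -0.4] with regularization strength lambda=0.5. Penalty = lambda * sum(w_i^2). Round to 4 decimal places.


Squaring each weight:
2.1^2 = 4.41
0.2^2 = 0.04
(-1.1)^2 = 1.21
(-0.4)^2 = 0.16
Sum of squares = 5.82
Penalty = 0.5 * 5.82 = 2.9100

2.9100


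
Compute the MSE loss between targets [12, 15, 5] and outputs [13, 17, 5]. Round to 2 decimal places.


Differences: [-1, -2, 0]
Squared errors: [1, 4, 0]
Sum of squared errors = 5
MSE = 5 / 3 = 1.67

1.67


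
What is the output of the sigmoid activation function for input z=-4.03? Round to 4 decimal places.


sigmoid(z) = 1 / (1 + exp(-z))
exp(-(-4.03)) = exp(4.03) = 56.2609
1 + 56.2609 = 57.2609
1 / 57.2609 = 0.0175

0.0175
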